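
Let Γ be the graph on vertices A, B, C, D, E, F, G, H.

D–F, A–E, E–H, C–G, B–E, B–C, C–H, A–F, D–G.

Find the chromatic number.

3

The cycle H-C-G-D-F-A-E-H has odd length 7, so it cannot be 2-colored; at least 3 colors are needed.
3 colors suffice: color 1 → {C, D, E}; color 2 → {B, F, G, H}; color 3 → {A}. Every edge joins two different colors.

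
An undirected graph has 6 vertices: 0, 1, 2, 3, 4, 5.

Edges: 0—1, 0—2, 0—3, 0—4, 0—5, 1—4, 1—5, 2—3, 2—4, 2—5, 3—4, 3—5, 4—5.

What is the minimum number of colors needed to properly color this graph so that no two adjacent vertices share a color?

0, 2, 3, 4, 5 are mutually adjacent (a clique of size 5), so at least 5 colors are needed.
5 colors suffice: 0=a, 1=d, 2=e, 3=d, 4=c, 5=b. Each edge has distinct colors on its endpoints.

5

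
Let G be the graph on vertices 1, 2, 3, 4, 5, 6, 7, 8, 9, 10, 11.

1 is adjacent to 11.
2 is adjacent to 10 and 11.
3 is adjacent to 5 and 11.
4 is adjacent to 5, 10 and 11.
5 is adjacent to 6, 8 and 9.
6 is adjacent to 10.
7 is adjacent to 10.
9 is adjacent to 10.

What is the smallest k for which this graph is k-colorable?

9 and 10 are adjacent, so at least 2 colors are needed.
One proper 2-coloring: 1=b, 2=b, 3=b, 4=b, 5=a, 6=b, 7=b, 8=b, 9=b, 10=a, 11=a. Every edge joins two different colors.

2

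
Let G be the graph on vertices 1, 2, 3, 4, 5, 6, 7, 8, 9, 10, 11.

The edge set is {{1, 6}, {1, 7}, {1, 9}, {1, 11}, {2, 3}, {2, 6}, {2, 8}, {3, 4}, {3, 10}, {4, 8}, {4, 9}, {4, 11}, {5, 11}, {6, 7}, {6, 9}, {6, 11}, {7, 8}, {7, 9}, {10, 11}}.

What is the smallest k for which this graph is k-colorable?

1, 6, 7, 9 are pairwise adjacent (a clique of size 4), so at least 4 colors are needed.
4 colors suffice: color a → {4, 5, 6, 10}; color b → {2, 9, 11}; color c → {3, 7}; color d → {1, 8}. Each edge has distinct colors on its endpoints.

4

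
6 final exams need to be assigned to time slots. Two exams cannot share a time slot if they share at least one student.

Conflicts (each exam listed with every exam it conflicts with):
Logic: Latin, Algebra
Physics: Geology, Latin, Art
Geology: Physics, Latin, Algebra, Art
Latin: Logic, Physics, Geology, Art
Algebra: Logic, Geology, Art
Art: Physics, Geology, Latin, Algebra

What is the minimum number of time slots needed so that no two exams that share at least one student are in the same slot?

Physics, Geology, Latin, Art are mutually in conflict, so at least 4 time slots are needed.
4 time slots suffice: Logic=1, Physics=4, Geology=1, Latin=3, Algebra=3, Art=2. Every pair that conflicts lands in different time slots.

4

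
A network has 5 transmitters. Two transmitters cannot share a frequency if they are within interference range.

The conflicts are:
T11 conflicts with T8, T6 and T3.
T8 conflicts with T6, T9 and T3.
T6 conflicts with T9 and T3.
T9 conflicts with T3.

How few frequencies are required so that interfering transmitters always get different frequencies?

4

T8, T6, T9, T3 pairwise conflict, so at least 4 frequencies are needed.
A valid assignment using 4 frequencies: T11=4, T8=2, T6=1, T9=4, T3=3. No two conflicting transmitters share a frequency.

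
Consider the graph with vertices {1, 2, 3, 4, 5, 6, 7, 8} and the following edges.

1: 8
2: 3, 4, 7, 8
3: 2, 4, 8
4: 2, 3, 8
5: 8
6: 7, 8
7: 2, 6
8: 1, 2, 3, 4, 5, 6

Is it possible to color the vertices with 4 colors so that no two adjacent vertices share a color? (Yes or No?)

Yes

The chromatic number is 4. 2, 3, 4, 8 form a clique, so at least 4 colors are needed.
4 colors suffice: color red → {7, 8}; color blue → {1, 2, 5, 6}; color green → {3}; color yellow → {4}.
That is already a proper 4-coloring.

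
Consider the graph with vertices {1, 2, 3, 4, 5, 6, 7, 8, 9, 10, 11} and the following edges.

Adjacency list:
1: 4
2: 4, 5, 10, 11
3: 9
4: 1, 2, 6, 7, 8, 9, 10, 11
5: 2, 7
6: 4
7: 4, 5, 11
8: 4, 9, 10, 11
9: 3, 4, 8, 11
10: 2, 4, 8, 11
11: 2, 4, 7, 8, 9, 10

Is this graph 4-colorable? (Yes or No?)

Yes

The chromatic number is 4. 2, 4, 10, 11 form a clique, so at least 4 colors are needed.
4 colors suffice: 1=b, 2=c, 3=a, 4=a, 5=a, 6=b, 7=c, 8=c, 9=d, 10=d, 11=b.
That is already a proper 4-coloring.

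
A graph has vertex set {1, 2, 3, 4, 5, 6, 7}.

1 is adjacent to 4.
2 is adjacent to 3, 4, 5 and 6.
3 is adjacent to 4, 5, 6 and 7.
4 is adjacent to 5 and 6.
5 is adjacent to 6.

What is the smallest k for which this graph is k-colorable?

2, 3, 4, 5, 6 are mutually adjacent (a clique of size 5), so at least 5 colors are needed.
5 colors suffice: color a → {4, 7}; color b → {1, 3}; color c → {5}; color d → {2}; color e → {6}. Each edge has distinct colors on its endpoints.

5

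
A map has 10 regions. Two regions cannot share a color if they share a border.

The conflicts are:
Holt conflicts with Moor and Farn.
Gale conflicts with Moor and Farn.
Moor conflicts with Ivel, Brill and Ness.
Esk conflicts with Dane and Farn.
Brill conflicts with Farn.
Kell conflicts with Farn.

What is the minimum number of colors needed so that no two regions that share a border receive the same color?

Brill and Farn conflict, so at least 2 colors are needed.
2 colors suffice: color 1 → {Moor, Dane, Farn}; color 2 → {Holt, Gale, Esk, Ivel, Brill, Ness, Kell}. No two conflicting regions share a color.

2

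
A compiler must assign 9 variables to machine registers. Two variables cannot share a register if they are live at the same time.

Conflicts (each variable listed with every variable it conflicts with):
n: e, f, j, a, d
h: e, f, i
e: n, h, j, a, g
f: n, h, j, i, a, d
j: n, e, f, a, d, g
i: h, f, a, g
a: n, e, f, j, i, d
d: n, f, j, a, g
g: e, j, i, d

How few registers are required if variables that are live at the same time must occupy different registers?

5

n, f, j, a, d are mutually in conflict, so at least 5 registers are needed.
5 registers suffice: n=4, h=2, e=1, f=1, j=3, i=3, a=2, d=5, g=2. No two conflicting variables share a register.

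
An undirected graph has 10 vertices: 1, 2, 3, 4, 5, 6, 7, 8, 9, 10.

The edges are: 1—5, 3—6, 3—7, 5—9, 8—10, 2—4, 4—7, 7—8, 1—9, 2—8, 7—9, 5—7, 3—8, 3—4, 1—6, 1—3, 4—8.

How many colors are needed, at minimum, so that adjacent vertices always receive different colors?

4

3, 4, 7, 8 are pairwise adjacent (a clique of size 4), so at least 4 colors are needed.
4 colors suffice: color a → {2, 3, 9, 10}; color b → {1, 7}; color c → {5, 6, 8}; color d → {4}. No two adjacent vertices share a color.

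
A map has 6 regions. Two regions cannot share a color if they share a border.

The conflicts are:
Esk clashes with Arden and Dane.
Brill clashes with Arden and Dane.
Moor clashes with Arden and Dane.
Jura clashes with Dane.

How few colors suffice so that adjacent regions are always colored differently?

Esk and Dane conflict, so at least 2 colors are needed.
2 colors suffice: Esk=2, Brill=2, Moor=2, Jura=2, Arden=1, Dane=1. Every pair that conflicts lands in different colors.

2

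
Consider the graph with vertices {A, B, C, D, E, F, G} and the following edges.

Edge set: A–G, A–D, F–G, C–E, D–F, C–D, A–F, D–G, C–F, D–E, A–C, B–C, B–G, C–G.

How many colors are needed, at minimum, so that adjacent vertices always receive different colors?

5

A, C, D, F, G form a clique, so at least 5 colors are needed.
One proper 5-coloring: A=5, B=2, C=1, D=2, E=3, F=4, G=3. Every edge joins two different colors.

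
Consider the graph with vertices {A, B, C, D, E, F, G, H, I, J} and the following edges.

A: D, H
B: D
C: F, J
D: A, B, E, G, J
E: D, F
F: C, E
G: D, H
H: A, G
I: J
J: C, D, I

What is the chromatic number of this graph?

The cycle J-C-F-E-D-J has odd length 5, so it cannot be 2-colored; at least 3 colors are needed.
One proper 3-coloring: A=blue, B=blue, C=green, D=red, E=blue, F=red, G=blue, H=red, I=red, J=blue. No two adjacent vertices share a color.

3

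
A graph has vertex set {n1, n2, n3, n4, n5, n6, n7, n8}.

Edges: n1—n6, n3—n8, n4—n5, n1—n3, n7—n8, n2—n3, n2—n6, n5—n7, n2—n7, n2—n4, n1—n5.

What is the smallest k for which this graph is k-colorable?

The cycle n4-n5-n1-n6-n2-n4 has odd length 5, so it cannot be 2-colored; at least 3 colors are needed.
A valid assignment using 3 colors: n1=R, n2=R, n3=B, n4=G, n5=B, n6=B, n7=G, n8=R. No two adjacent vertices share a color.

3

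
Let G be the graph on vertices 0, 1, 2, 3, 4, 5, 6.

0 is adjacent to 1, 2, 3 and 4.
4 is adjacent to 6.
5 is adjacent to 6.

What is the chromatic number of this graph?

2

0 and 2 are adjacent, so at least 2 colors are needed.
2 colors suffice: color a → {0, 6}; color b → {1, 2, 3, 4, 5}. Each edge has distinct colors on its endpoints.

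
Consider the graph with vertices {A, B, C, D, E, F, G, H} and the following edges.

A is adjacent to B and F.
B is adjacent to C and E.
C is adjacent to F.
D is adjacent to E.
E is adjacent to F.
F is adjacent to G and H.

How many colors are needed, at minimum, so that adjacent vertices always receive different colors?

B and C are adjacent, so at least 2 colors are needed.
One proper 2-coloring: A=2, B=1, C=2, D=1, E=2, F=1, G=2, H=2. Each edge has distinct colors on its endpoints.

2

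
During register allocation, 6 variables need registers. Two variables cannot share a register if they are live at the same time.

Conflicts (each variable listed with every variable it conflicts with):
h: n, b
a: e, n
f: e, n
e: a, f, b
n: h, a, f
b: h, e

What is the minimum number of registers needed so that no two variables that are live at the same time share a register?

The cycle n-a-e-b-h-n has odd length 5, so it cannot be 2-colored; at least 3 registers are needed.
Using 3 registers: h=2, a=2, f=2, e=1, n=1, b=3. Every pair that conflicts lands in different registers.

3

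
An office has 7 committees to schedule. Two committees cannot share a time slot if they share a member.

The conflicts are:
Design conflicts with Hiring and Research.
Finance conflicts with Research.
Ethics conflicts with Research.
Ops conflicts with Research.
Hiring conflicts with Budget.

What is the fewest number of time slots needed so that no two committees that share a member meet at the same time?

Ops and Research conflict, so at least 2 time slots are needed.
2 time slots suffice: time slot 1 → {Hiring, Research}; time slot 2 → {Design, Finance, Ethics, Ops, Budget}. Every pair that conflicts lands in different time slots.

2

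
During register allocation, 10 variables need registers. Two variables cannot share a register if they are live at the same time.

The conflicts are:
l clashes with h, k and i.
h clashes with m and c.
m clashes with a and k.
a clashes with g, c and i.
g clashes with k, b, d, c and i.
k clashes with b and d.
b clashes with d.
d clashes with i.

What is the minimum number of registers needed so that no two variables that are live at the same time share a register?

4

g, k, b, d are mutually in conflict, so at least 4 registers are needed.
A valid assignment using 4 registers: l=1, h=3, m=1, a=3, g=1, k=2, b=4, d=3, c=2, i=2. Every pair that conflicts lands in different registers.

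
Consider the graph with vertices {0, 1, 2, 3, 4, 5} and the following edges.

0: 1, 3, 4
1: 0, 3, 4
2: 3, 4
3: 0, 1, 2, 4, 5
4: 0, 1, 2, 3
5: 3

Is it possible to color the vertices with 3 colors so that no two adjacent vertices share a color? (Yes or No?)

0, 1, 3, 4 are pairwise adjacent (a clique of size 4), so at least 4 colors are needed.
So 3 colors are not enough.

No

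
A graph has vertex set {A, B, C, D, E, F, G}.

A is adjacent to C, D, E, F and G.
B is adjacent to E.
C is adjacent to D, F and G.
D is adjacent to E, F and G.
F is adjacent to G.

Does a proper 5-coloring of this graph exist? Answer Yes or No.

Yes

The chromatic number is 5. A, C, D, F, G form a clique, so at least 5 colors are needed.
5 colors suffice: A=1, B=1, C=5, D=2, E=3, F=3, G=4.
That is already a proper 5-coloring.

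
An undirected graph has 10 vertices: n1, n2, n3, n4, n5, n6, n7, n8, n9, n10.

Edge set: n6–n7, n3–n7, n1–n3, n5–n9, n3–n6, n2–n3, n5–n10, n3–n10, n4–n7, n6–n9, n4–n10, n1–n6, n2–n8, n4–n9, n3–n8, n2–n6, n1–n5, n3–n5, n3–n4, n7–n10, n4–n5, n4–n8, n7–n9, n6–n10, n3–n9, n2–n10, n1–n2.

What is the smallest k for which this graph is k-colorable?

4

n1, n2, n3, n6 form a clique, so at least 4 colors are needed.
4 colors suffice: color R → {n3}; color B → {n4, n6}; color G → {n1, n8, n9, n10}; color Y → {n2, n5, n7}. Each edge has distinct colors on its endpoints.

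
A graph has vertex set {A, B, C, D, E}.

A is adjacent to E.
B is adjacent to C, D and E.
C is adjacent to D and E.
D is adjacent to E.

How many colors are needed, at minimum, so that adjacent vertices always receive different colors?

4

B, C, D, E form a clique, so at least 4 colors are needed.
A valid assignment using 4 colors: A=2, B=4, C=2, D=3, E=1. Every edge joins two different colors.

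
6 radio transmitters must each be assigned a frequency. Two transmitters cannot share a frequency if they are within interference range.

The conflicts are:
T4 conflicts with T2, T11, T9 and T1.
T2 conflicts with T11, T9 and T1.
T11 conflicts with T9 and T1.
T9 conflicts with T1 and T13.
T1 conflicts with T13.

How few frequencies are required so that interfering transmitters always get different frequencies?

T4, T2, T11, T9, T1 are mutually in conflict, so at least 5 frequencies are needed.
5 frequencies suffice: frequency 1 → {T9}; frequency 2 → {T1}; frequency 3 → {T4, T13}; frequency 4 → {T2}; frequency 5 → {T11}. Each listed conflict is separated.

5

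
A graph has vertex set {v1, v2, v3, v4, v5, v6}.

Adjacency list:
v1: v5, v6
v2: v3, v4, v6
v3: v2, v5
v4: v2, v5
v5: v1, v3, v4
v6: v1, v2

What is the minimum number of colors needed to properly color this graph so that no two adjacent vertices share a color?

3

The cycle v2-v3-v5-v1-v6-v2 has odd length 5, so it cannot be 2-colored; at least 3 colors are needed.
One proper 3-coloring: v1=3, v2=1, v3=2, v4=2, v5=1, v6=2. Each edge has distinct colors on its endpoints.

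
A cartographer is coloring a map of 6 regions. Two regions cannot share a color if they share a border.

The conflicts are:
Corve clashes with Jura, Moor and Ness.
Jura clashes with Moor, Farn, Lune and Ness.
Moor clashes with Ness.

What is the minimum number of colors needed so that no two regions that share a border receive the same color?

Corve, Jura, Moor, Ness all conflict with each other, so at least 4 colors are needed.
4 colors suffice: color 1 → {Jura}; color 2 → {Moor, Farn, Lune}; color 3 → {Corve}; color 4 → {Ness}. Every pair that conflicts lands in different colors.

4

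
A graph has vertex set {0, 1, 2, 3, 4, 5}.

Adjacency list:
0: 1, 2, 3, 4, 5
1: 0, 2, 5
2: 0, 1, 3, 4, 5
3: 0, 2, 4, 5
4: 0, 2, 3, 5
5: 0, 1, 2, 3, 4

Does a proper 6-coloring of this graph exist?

Yes

The chromatic number is 5. 0, 2, 3, 4, 5 form a clique, so at least 5 colors are needed.
5 colors suffice: color red → {2}; color blue → {0}; color green → {5}; color yellow → {1, 4}; color purple → {3}.
Since 6 ≥ 5, a proper 6-coloring certainly exists.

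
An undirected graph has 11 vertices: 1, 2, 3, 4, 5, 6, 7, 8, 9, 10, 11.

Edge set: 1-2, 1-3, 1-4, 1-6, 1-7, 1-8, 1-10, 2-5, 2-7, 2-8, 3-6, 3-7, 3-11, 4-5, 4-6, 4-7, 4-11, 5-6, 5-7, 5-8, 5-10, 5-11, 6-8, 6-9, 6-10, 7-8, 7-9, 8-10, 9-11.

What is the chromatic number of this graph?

4

5, 6, 8, 10 are pairwise adjacent (a clique of size 4), so at least 4 colors are needed.
One proper 4-coloring: 1=red, 2=yellow, 3=green, 4=green, 5=red, 6=blue, 7=blue, 8=green, 9=red, 10=yellow, 11=blue. Each edge has distinct colors on its endpoints.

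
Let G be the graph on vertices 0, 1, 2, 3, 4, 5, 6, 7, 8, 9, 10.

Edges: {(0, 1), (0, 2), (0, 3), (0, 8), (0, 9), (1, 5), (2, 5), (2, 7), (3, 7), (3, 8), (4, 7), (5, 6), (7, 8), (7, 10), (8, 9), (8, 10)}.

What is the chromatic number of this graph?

0, 8, 9 are mutually adjacent, so at least 3 colors are needed.
3 colors suffice: color a → {1, 2, 4, 6, 8}; color b → {0, 5, 7}; color c → {3, 9, 10}. Every edge joins two different colors.

3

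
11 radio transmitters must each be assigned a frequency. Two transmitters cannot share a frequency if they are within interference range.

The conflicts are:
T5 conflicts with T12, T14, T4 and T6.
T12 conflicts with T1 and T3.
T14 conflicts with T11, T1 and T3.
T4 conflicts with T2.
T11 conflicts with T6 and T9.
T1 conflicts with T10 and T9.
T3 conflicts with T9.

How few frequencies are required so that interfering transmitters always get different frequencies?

2

T5 and T14 conflict, so at least 2 frequencies are needed.
A valid assignment using 2 frequencies: T5=1, T12=2, T14=2, T4=2, T11=1, T1=1, T6=2, T10=2, T2=1, T3=1, T9=2. Each listed conflict is separated.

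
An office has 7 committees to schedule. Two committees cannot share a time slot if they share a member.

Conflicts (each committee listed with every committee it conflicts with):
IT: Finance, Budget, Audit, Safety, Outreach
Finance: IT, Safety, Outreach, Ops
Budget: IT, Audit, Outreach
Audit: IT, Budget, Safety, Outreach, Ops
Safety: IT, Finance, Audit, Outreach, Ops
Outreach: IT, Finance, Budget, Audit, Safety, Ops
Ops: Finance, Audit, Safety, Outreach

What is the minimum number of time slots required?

4

IT, Audit, Safety, Outreach pairwise conflict, so at least 4 time slots are needed.
4 time slots suffice: time slot 1 → {Outreach}; time slot 2 → {Finance, Audit}; time slot 3 → {IT, Ops}; time slot 4 → {Budget, Safety}. No two conflicting committees share a time slot.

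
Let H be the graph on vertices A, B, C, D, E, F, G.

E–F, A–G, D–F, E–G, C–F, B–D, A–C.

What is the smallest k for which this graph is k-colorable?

3

The cycle F-E-G-A-C-F has odd length 5, so it cannot be 2-colored; at least 3 colors are needed.
A valid assignment using 3 colors: A=2, B=1, C=3, D=2, E=2, F=1, G=1. Each edge has distinct colors on its endpoints.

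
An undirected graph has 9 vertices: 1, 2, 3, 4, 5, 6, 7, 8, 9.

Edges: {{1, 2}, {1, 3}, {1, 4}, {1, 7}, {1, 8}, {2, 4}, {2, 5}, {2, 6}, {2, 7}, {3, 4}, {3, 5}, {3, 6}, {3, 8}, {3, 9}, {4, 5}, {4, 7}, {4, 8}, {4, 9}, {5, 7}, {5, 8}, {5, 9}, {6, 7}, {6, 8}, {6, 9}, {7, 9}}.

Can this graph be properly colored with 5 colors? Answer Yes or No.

The chromatic number is 4. 3, 4, 5, 9 are pairwise adjacent (a clique of size 4), so at least 4 colors are needed.
4 colors suffice: 1=green, 2=yellow, 3=blue, 4=red, 5=green, 6=red, 7=blue, 8=yellow, 9=yellow.
Since 5 ≥ 4, a proper 5-coloring certainly exists.

Yes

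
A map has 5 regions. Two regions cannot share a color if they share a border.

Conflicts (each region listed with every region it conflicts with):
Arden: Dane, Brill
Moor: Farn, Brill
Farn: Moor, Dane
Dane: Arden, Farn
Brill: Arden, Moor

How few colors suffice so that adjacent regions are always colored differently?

The cycle Farn-Moor-Brill-Arden-Dane-Farn has odd length 5, so it cannot be 2-colored; at least 3 colors are needed.
3 colors suffice: Arden=2, Moor=2, Farn=3, Dane=1, Brill=1. Each listed conflict is separated.

3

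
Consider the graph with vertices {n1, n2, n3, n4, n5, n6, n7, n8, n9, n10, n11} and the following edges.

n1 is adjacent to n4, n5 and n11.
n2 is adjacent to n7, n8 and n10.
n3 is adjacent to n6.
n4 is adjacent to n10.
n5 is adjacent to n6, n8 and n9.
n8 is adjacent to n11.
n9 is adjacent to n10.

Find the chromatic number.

The cycle n5-n8-n2-n10-n9-n5 has odd length 5, so it cannot be 2-colored; at least 3 colors are needed.
3 colors suffice: color 1 → {n2, n3, n4, n5, n11}; color 2 → {n1, n6, n7, n8, n10}; color 3 → {n9}. No two adjacent vertices share a color.

3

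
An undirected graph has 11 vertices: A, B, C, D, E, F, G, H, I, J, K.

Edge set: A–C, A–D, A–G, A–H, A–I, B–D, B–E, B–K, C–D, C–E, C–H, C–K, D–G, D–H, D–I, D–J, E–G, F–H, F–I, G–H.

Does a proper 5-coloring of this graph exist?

The chromatic number is 4. A, D, G, H are pairwise adjacent (a clique of size 4), so at least 4 colors are needed.
4 colors suffice: A=4, B=2, C=3, D=1, E=1, F=1, G=3, H=2, I=2, J=2, K=1.
Since 5 ≥ 4, a proper 5-coloring certainly exists.

Yes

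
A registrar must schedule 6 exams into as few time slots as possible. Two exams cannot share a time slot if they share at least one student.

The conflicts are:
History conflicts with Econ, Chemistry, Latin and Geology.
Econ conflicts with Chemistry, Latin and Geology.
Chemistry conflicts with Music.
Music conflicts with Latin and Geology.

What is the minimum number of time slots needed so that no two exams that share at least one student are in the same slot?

History, Econ, Geology all conflict with each other, so at least 3 time slots are needed.
3 time slots suffice: time slot 1 → {Econ, Music}; time slot 2 → {History}; time slot 3 → {Chemistry, Latin, Geology}. Each listed conflict is separated.

3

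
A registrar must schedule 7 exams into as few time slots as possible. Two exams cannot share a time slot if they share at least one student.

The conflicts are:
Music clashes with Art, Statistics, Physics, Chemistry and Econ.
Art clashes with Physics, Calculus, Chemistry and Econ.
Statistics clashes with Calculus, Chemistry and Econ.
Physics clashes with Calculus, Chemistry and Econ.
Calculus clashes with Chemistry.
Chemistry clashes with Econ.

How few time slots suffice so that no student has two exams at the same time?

Music, Art, Physics, Chemistry, Econ all conflict with each other, so at least 5 time slots are needed.
5 time slots suffice: Music=2, Art=3, Statistics=3, Physics=5, Calculus=2, Chemistry=1, Econ=4. No two conflicting exams share a time slot.

5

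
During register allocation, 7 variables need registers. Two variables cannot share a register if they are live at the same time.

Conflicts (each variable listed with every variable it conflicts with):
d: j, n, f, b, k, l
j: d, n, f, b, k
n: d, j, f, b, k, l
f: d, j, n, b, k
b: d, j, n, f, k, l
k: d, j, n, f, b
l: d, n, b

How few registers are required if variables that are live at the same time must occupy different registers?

d, j, n, f, b, k all conflict with each other, so at least 6 registers are needed.
6 registers suffice: register 1 → {n}; register 2 → {d}; register 3 → {b}; register 4 → {j, l}; register 5 → {f}; register 6 → {k}. No two conflicting variables share a register.

6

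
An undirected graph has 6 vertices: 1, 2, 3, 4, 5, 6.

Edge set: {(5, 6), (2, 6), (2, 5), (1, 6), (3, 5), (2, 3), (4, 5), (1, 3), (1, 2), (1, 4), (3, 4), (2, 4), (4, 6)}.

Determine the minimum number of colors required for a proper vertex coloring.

4

2, 4, 5, 6 form a clique, so at least 4 colors are needed.
4 colors suffice: color red → {4}; color blue → {2}; color green → {3, 6}; color yellow → {1, 5}. Every edge joins two different colors.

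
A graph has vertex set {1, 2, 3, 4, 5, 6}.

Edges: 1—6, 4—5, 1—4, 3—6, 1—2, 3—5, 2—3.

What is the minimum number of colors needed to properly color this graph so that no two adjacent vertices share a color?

3

The cycle 5-3-6-1-4-5 has odd length 5, so it cannot be 2-colored; at least 3 colors are needed.
3 colors suffice: color a → {1, 3}; color b → {2, 5, 6}; color c → {4}. Every edge joins two different colors.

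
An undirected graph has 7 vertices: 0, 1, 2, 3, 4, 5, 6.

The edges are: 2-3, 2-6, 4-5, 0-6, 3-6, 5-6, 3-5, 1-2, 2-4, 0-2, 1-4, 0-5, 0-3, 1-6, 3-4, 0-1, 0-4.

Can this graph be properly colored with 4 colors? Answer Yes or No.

Yes

The chromatic number is 4. 0, 3, 4, 5 form a clique, so at least 4 colors are needed.
One proper 4-coloring: 0=a, 1=d, 2=c, 3=d, 4=b, 5=c, 6=b.
That is already a proper 4-coloring.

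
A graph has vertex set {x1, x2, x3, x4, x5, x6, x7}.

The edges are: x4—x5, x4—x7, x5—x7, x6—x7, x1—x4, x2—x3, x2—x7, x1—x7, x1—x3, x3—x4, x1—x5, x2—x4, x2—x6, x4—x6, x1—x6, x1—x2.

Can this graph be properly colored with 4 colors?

No

x1, x2, x4, x6, x7 form a clique, so at least 5 colors are needed.
So 4 colors are not enough.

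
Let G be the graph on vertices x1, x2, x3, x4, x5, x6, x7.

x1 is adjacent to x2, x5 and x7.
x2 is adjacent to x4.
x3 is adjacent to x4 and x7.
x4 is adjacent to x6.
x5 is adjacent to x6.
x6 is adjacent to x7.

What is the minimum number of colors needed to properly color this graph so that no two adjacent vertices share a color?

3

The cycle x5-x6-x4-x2-x1-x5 has odd length 5, so it cannot be 2-colored; at least 3 colors are needed.
3 colors suffice: color 1 → {x1, x4}; color 2 → {x2, x3, x6}; color 3 → {x5, x7}. Every edge joins two different colors.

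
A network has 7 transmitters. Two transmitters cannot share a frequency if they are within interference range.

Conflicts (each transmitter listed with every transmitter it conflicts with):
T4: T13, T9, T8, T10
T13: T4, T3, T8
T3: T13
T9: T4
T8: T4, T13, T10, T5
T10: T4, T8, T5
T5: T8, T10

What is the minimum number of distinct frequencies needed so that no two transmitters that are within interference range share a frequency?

3

T4, T13, T8 all conflict with each other, so at least 3 frequencies are needed.
3 frequencies suffice: T4=2, T13=3, T3=1, T9=1, T8=1, T10=3, T5=2. No two conflicting transmitters share a frequency.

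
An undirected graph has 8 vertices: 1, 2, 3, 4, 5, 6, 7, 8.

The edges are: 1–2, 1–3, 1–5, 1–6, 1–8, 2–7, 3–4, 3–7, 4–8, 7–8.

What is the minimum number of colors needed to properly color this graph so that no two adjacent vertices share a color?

1 and 2 are adjacent, so at least 2 colors are needed.
2 colors suffice: color red → {1, 4, 7}; color blue → {2, 3, 5, 6, 8}. Each edge has distinct colors on its endpoints.

2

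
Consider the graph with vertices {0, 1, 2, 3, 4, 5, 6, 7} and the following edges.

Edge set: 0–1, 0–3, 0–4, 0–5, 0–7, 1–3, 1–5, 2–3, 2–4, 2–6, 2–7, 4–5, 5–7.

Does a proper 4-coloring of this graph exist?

Yes

The chromatic number is 3. 0, 1, 5 are pairwise adjacent, so at least 3 colors are needed.
3 colors suffice: 0=a, 1=c, 2=a, 3=b, 4=c, 5=b, 6=b, 7=c.
Since 4 ≥ 3, a proper 4-coloring certainly exists.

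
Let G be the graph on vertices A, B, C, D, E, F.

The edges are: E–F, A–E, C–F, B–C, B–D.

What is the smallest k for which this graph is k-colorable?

2

B and D are adjacent, so at least 2 colors are needed.
2 colors suffice: color red → {A, B, F}; color blue → {C, D, E}. Every edge joins two different colors.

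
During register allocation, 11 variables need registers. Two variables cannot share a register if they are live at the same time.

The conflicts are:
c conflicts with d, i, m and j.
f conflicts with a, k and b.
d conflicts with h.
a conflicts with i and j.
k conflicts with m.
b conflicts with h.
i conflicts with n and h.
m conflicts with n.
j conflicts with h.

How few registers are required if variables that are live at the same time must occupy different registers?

3

The cycle h-j-a-f-b-h has odd length 5, so it cannot be 2-colored; at least 3 registers are needed.
A valid assignment using 3 registers: c=1, f=2, d=2, a=1, k=1, b=3, i=2, m=2, n=1, j=2, h=1. No two conflicting variables share a register.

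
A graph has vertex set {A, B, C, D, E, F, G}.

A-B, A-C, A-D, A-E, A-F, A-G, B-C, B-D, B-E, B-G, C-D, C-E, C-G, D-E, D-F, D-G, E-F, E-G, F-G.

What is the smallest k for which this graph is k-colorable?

A, B, C, D, E, G are mutually adjacent (a clique of size 6), so at least 6 colors are needed.
6 colors suffice: A=2, B=5, C=6, D=1, E=4, F=5, G=3. No two adjacent vertices share a color.

6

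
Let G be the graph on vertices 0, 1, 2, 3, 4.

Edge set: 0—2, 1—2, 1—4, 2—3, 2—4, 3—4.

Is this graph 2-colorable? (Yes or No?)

No

2, 3, 4 are mutually adjacent, so at least 3 colors are needed.
So 2 colors are not enough.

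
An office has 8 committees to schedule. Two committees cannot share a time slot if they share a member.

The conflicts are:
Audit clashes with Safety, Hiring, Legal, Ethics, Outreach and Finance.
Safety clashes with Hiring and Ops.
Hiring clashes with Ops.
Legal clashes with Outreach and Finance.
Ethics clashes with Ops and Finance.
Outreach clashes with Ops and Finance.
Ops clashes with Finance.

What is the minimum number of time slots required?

Audit, Legal, Outreach, Finance pairwise conflict, so at least 4 time slots are needed.
A valid assignment using 4 time slots: Audit=1, Safety=2, Hiring=3, Legal=4, Ethics=3, Outreach=3, Ops=1, Finance=2. Every pair that conflicts lands in different time slots.

4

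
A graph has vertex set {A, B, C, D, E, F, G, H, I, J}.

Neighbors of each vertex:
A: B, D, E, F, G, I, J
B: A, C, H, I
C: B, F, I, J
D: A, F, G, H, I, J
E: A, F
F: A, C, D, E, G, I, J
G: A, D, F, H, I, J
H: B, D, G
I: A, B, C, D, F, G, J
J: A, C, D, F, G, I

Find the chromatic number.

6

A, D, F, G, I, J form a clique, so at least 6 colors are needed.
6 colors suffice: color 1 → {E, H, I}; color 2 → {B, F}; color 3 → {A, C}; color 4 → {G}; color 5 → {D}; color 6 → {J}. Each edge has distinct colors on its endpoints.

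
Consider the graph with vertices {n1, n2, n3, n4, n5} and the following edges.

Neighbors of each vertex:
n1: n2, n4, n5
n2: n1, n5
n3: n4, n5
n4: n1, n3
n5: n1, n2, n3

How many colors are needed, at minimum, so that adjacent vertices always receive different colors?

3

n1, n2, n5 are pairwise adjacent, so at least 3 colors are needed.
One proper 3-coloring: n1=2, n2=3, n3=2, n4=1, n5=1. No two adjacent vertices share a color.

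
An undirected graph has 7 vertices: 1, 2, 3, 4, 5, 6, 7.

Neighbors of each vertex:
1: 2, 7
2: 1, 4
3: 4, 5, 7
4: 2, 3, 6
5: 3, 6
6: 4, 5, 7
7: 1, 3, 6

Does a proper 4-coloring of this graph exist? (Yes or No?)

The chromatic number is 3. The cycle 2-4-6-7-1-2 has odd length 5, so it cannot be 2-colored; at least 3 colors are needed.
A valid assignment using 3 colors: 1=c, 2=a, 3=a, 4=b, 5=b, 6=a, 7=b.
Since 4 ≥ 3, a proper 4-coloring certainly exists.

Yes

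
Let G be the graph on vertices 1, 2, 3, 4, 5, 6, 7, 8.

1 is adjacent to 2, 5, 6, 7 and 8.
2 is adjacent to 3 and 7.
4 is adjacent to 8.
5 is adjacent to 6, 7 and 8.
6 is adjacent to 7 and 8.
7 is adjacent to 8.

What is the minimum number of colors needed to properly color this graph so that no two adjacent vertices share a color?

5

1, 5, 6, 7, 8 are pairwise adjacent (a clique of size 5), so at least 5 colors are needed.
5 colors suffice: color red → {1, 3, 4}; color blue → {2, 8}; color green → {7}; color yellow → {6}; color purple → {5}. Every edge joins two different colors.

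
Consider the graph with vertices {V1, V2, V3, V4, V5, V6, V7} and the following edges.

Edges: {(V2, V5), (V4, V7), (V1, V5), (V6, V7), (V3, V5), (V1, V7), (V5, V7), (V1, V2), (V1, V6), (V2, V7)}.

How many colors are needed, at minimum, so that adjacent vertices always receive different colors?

V1, V2, V5, V7 form a clique, so at least 4 colors are needed.
A valid assignment using 4 colors: V1=G, V2=Y, V3=R, V4=B, V5=B, V6=B, V7=R. Each edge has distinct colors on its endpoints.

4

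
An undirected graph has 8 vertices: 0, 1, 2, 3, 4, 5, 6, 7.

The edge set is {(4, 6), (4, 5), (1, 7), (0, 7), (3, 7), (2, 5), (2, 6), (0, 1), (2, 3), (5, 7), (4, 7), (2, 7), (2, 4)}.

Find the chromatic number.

2, 4, 5, 7 are pairwise adjacent (a clique of size 4), so at least 4 colors are needed.
4 colors suffice: 0=b, 1=c, 2=b, 3=c, 4=c, 5=d, 6=a, 7=a. No two adjacent vertices share a color.

4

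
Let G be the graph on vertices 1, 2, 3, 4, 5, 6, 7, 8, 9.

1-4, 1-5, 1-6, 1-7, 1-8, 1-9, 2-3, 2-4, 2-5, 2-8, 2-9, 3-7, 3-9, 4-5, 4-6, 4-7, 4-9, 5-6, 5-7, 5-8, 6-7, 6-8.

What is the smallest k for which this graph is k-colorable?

5

1, 4, 5, 6, 7 form a clique, so at least 5 colors are needed.
A valid assignment using 5 colors: 1=c, 2=c, 3=b, 4=b, 5=a, 6=e, 7=d, 8=b, 9=a. Every edge joins two different colors.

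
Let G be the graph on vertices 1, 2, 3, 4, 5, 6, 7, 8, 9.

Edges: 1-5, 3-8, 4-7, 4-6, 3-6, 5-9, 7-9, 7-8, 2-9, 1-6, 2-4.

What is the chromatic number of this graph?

The cycle 6-3-8-7-4-6 has odd length 5, so it cannot be 2-colored; at least 3 colors are needed.
3 colors suffice: color red → {2, 5, 6, 7}; color blue → {1, 4, 8, 9}; color green → {3}. No two adjacent vertices share a color.

3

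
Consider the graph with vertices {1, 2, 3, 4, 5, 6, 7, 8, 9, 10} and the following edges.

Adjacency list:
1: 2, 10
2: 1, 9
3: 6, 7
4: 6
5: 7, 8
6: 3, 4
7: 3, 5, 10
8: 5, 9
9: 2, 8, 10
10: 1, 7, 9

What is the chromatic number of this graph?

3

The cycle 7-10-9-8-5-7 has odd length 5, so it cannot be 2-colored; at least 3 colors are needed.
3 colors suffice: color red → {1, 6, 7, 9}; color blue → {2, 3, 4, 5, 10}; color green → {8}. No two adjacent vertices share a color.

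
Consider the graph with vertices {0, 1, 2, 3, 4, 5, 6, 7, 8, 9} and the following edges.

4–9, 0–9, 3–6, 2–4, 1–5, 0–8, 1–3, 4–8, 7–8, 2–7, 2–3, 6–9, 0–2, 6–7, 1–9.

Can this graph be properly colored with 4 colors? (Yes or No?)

Yes

The chromatic number is 3. The cycle 2-3-1-9-4-2 has odd length 5, so it cannot be 2-colored; at least 3 colors are needed.
3 colors suffice: color red → {2, 5, 8, 9}; color blue → {0, 1, 4, 6}; color green → {3, 7}.
Since 4 ≥ 3, a proper 4-coloring certainly exists.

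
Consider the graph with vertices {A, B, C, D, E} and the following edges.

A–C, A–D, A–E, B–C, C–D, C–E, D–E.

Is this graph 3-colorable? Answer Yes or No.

No

A, C, D, E are pairwise adjacent (a clique of size 4), so at least 4 colors are needed.
So 3 colors are not enough.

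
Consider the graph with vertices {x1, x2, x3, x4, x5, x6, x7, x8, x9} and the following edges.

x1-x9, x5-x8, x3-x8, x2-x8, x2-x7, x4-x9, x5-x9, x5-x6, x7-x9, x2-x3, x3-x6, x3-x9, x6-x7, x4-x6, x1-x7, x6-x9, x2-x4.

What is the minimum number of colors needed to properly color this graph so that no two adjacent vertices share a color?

3

x5, x6, x9 are pairwise adjacent, so at least 3 colors are needed.
3 colors suffice: color 1 → {x2, x9}; color 2 → {x1, x6, x8}; color 3 → {x3, x4, x5, x7}. Every edge joins two different colors.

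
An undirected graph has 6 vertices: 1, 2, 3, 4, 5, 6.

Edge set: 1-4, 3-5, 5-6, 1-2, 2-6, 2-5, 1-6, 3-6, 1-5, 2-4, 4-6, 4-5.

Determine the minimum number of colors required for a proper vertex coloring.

5

1, 2, 4, 5, 6 are mutually adjacent (a clique of size 5), so at least 5 colors are needed.
A valid assignment using 5 colors: 1=e, 2=c, 3=c, 4=d, 5=b, 6=a. Every edge joins two different colors.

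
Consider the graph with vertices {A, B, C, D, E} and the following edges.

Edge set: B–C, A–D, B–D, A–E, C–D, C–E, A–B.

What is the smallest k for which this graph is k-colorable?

A, B, D are mutually adjacent, so at least 3 colors are needed.
One proper 3-coloring: A=1, B=3, C=1, D=2, E=2. No two adjacent vertices share a color.

3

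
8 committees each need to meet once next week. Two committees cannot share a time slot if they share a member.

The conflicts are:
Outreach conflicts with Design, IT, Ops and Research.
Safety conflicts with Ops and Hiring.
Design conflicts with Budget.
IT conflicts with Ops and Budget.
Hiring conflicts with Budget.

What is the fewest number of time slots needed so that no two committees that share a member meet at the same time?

3

Outreach, IT, Ops pairwise conflict, so at least 3 time slots are needed.
A valid assignment using 3 time slots: Outreach=1, Safety=1, Design=2, IT=2, Ops=3, Hiring=2, Budget=1, Research=2. No two conflicting committees share a time slot.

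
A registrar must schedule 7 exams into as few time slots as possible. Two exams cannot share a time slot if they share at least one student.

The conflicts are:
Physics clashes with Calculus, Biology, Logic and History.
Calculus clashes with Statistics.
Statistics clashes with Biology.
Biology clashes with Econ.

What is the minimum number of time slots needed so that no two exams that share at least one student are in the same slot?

Physics and Calculus conflict, so at least 2 time slots are needed.
2 time slots suffice: Physics=1, Calculus=2, Statistics=1, Biology=2, Logic=2, Econ=1, History=2. Each listed conflict is separated.

2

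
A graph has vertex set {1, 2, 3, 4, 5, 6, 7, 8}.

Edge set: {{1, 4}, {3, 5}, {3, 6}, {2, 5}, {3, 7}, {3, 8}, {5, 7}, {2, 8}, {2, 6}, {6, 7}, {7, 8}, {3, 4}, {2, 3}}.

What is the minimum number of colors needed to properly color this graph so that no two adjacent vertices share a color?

3

3, 7, 8 are mutually adjacent, so at least 3 colors are needed.
3 colors suffice: color red → {1, 3}; color blue → {2, 4, 7}; color green → {5, 6, 8}. Each edge has distinct colors on its endpoints.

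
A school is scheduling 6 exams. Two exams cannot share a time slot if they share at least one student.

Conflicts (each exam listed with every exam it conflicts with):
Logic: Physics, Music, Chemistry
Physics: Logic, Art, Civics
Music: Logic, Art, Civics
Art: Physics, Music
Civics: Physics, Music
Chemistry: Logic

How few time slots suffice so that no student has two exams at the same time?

2

Logic and Physics conflict, so at least 2 time slots are needed.
2 time slots suffice: Logic=1, Physics=2, Music=2, Art=1, Civics=1, Chemistry=2. Every pair that conflicts lands in different time slots.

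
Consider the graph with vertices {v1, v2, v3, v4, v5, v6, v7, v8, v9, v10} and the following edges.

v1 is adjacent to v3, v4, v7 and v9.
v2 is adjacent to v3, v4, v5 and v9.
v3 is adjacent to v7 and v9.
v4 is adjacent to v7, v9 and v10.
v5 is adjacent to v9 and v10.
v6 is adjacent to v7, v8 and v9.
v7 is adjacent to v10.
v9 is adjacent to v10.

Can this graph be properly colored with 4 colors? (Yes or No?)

The chromatic number is 3. v4, v7, v10 are mutually adjacent, so at least 3 colors are needed.
3 colors suffice: v1=green, v2=green, v3=blue, v4=blue, v5=blue, v6=blue, v7=red, v8=red, v9=red, v10=green.
Since 4 ≥ 3, a proper 4-coloring certainly exists.

Yes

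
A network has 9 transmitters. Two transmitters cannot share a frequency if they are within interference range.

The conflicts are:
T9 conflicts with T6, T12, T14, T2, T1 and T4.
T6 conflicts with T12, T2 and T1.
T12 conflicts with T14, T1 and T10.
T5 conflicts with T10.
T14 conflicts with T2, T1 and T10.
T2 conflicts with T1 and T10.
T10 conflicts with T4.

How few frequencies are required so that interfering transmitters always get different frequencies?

4

T9, T14, T2, T1 all conflict with each other, so at least 4 frequencies are needed.
4 frequencies suffice: frequency 1 → {T9, T10}; frequency 2 → {T5, T1, T4}; frequency 3 → {T12, T2}; frequency 4 → {T6, T14}. No two conflicting transmitters share a frequency.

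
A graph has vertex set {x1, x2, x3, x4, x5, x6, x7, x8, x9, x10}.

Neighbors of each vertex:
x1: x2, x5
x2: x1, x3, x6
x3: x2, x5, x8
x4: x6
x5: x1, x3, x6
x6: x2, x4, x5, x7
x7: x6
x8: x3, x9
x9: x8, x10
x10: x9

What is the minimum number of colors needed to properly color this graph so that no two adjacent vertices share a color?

2

x4 and x6 are adjacent, so at least 2 colors are needed.
One proper 2-coloring: x1=R, x2=B, x3=R, x4=B, x5=B, x6=R, x7=B, x8=B, x9=R, x10=B. No two adjacent vertices share a color.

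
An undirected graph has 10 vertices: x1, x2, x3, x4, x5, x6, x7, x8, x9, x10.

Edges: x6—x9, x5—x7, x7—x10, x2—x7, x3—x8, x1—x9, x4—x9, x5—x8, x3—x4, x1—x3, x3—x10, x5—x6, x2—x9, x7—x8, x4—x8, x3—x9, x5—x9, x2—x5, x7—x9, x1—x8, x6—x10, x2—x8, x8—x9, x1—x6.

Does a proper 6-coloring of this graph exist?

Yes

The chromatic number is 5. x2, x5, x7, x8, x9 are mutually adjacent (a clique of size 5), so at least 5 colors are needed.
One proper 5-coloring: x1=4, x2=5, x3=3, x4=4, x5=3, x6=2, x7=4, x8=2, x9=1, x10=1.
Since 6 ≥ 5, a proper 6-coloring certainly exists.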